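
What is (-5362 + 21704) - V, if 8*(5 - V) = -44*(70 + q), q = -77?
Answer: 32751/2 ≈ 16376.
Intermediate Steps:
V = -67/2 (V = 5 - (-11)*(70 - 77)/2 = 5 - (-11)*(-7)/2 = 5 - 1/8*308 = 5 - 77/2 = -67/2 ≈ -33.500)
(-5362 + 21704) - V = (-5362 + 21704) - 1*(-67/2) = 16342 + 67/2 = 32751/2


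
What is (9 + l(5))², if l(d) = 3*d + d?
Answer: 841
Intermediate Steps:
l(d) = 4*d
(9 + l(5))² = (9 + 4*5)² = (9 + 20)² = 29² = 841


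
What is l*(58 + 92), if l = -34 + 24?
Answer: -1500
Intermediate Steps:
l = -10
l*(58 + 92) = -10*(58 + 92) = -10*150 = -1500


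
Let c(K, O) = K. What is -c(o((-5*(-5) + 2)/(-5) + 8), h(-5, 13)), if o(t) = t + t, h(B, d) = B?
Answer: -26/5 ≈ -5.2000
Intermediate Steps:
o(t) = 2*t
-c(o((-5*(-5) + 2)/(-5) + 8), h(-5, 13)) = -2*((-5*(-5) + 2)/(-5) + 8) = -2*((25 + 2)*(-⅕) + 8) = -2*(27*(-⅕) + 8) = -2*(-27/5 + 8) = -2*13/5 = -1*26/5 = -26/5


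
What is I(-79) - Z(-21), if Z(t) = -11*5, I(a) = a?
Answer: -24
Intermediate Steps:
Z(t) = -55
I(-79) - Z(-21) = -79 - 1*(-55) = -79 + 55 = -24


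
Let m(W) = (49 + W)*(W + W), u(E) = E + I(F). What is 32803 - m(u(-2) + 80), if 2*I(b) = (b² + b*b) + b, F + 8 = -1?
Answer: -60157/2 ≈ -30079.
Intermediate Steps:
F = -9 (F = -8 - 1 = -9)
I(b) = b² + b/2 (I(b) = ((b² + b*b) + b)/2 = ((b² + b²) + b)/2 = (2*b² + b)/2 = (b + 2*b²)/2 = b² + b/2)
u(E) = 153/2 + E (u(E) = E - 9*(½ - 9) = E - 9*(-17/2) = E + 153/2 = 153/2 + E)
m(W) = 2*W*(49 + W) (m(W) = (49 + W)*(2*W) = 2*W*(49 + W))
32803 - m(u(-2) + 80) = 32803 - 2*((153/2 - 2) + 80)*(49 + ((153/2 - 2) + 80)) = 32803 - 2*(149/2 + 80)*(49 + (149/2 + 80)) = 32803 - 2*309*(49 + 309/2)/2 = 32803 - 2*309*407/(2*2) = 32803 - 1*125763/2 = 32803 - 125763/2 = -60157/2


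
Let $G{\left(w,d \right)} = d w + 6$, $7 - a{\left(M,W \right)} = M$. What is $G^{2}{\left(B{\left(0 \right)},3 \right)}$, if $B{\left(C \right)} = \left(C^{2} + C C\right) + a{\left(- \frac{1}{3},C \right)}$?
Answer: $784$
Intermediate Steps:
$a{\left(M,W \right)} = 7 - M$
$B{\left(C \right)} = \frac{22}{3} + 2 C^{2}$ ($B{\left(C \right)} = \left(C^{2} + C C\right) + \left(7 - - \frac{1}{3}\right) = \left(C^{2} + C^{2}\right) + \left(7 - \left(-1\right) \frac{1}{3}\right) = 2 C^{2} + \left(7 - - \frac{1}{3}\right) = 2 C^{2} + \left(7 + \frac{1}{3}\right) = 2 C^{2} + \frac{22}{3} = \frac{22}{3} + 2 C^{2}$)
$G{\left(w,d \right)} = 6 + d w$
$G^{2}{\left(B{\left(0 \right)},3 \right)} = \left(6 + 3 \left(\frac{22}{3} + 2 \cdot 0^{2}\right)\right)^{2} = \left(6 + 3 \left(\frac{22}{3} + 2 \cdot 0\right)\right)^{2} = \left(6 + 3 \left(\frac{22}{3} + 0\right)\right)^{2} = \left(6 + 3 \cdot \frac{22}{3}\right)^{2} = \left(6 + 22\right)^{2} = 28^{2} = 784$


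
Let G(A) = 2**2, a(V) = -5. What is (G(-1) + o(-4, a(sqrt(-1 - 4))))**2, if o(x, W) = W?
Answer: 1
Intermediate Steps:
G(A) = 4
(G(-1) + o(-4, a(sqrt(-1 - 4))))**2 = (4 - 5)**2 = (-1)**2 = 1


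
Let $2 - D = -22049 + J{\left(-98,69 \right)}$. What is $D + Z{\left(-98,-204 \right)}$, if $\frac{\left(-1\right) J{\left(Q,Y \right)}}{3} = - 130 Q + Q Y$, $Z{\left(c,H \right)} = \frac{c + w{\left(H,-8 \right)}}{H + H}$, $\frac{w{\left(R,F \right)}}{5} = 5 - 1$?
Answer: $\frac{2718993}{68} \approx 39985.0$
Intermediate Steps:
$w{\left(R,F \right)} = 20$ ($w{\left(R,F \right)} = 5 \left(5 - 1\right) = 5 \cdot 4 = 20$)
$Z{\left(c,H \right)} = \frac{20 + c}{2 H}$ ($Z{\left(c,H \right)} = \frac{c + 20}{H + H} = \frac{20 + c}{2 H}$)
$J{\left(Q,Y \right)} = 390 Q - 3 Q Y$ ($J{\left(Q,Y \right)} = - 3 \left(- 130 Q + Q Y\right) = 390 Q - 3 Q Y$)
$D = 39985$ ($D = 2 - \left(-22049 + 3 \left(-98\right) \left(130 - 69\right)\right) = 2 - \left(-22049 + 3 \left(-98\right) 61\right) = 2 - \left(-22049 - 17934\right) = 2 - -39983 = 2 + 39983 = 39985$)
$D + Z{\left(-98,-204 \right)} = 39985 + \frac{20 - 98}{2 \left(-204\right)} = 39985 + \frac{1}{2} \left(- \frac{1}{204}\right) \left(-78\right) = 39985 + \frac{13}{68} = \frac{2718993}{68}$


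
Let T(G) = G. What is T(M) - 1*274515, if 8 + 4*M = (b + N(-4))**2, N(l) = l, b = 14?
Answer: -274492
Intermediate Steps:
M = 23 (M = -2 + (14 - 4)**2/4 = -2 + (1/4)*10**2 = -2 + (1/4)*100 = -2 + 25 = 23)
T(M) - 1*274515 = 23 - 1*274515 = 23 - 274515 = -274492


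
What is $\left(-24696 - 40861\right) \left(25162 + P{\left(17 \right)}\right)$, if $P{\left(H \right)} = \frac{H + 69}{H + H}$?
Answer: $- \frac{28045087929}{17} \approx -1.6497 \cdot 10^{9}$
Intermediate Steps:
$P{\left(H \right)} = \frac{69 + H}{2 H}$
$\left(-24696 - 40861\right) \left(25162 + P{\left(17 \right)}\right) = \left(-24696 - 40861\right) \left(25162 + \frac{69 + 17}{2 \cdot 17}\right) = - 65557 \left(25162 + \frac{1}{2} \cdot \frac{1}{17} \cdot 86\right) = - 65557 \left(25162 + \frac{43}{17}\right) = \left(-65557\right) \frac{427797}{17} = - \frac{28045087929}{17}$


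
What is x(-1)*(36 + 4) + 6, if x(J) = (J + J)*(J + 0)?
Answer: 86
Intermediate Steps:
x(J) = 2*J² (x(J) = (2*J)*J = 2*J²)
x(-1)*(36 + 4) + 6 = (2*(-1)²)*(36 + 4) + 6 = (2*1)*40 + 6 = 2*40 + 6 = 80 + 6 = 86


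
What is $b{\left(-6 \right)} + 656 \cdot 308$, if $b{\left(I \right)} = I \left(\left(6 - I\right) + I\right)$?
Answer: $202012$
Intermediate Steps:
$b{\left(I \right)} = 6 I$ ($b{\left(I \right)} = I 6 = 6 I$)
$b{\left(-6 \right)} + 656 \cdot 308 = 6 \left(-6\right) + 656 \cdot 308 = -36 + 202048 = 202012$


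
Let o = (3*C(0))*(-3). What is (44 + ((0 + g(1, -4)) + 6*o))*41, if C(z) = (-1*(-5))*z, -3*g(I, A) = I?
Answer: 5371/3 ≈ 1790.3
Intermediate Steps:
g(I, A) = -I/3
C(z) = 5*z
o = 0 (o = (3*(5*0))*(-3) = (3*0)*(-3) = 0*(-3) = 0)
(44 + ((0 + g(1, -4)) + 6*o))*41 = (44 + ((0 - 1/3*1) + 6*0))*41 = (44 + ((0 - 1/3) + 0))*41 = (44 + (-1/3 + 0))*41 = (44 - 1/3)*41 = (131/3)*41 = 5371/3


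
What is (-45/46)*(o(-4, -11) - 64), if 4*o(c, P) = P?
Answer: 12015/184 ≈ 65.299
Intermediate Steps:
o(c, P) = P/4
(-45/46)*(o(-4, -11) - 64) = (-45/46)*((¼)*(-11) - 64) = (-45*1/46)*(-11/4 - 64) = -45/46*(-267/4) = 12015/184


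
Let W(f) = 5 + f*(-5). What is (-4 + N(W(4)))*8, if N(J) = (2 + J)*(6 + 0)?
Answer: -656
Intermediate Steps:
W(f) = 5 - 5*f
N(J) = 12 + 6*J (N(J) = (2 + J)*6 = 12 + 6*J)
(-4 + N(W(4)))*8 = (-4 + (12 + 6*(5 - 5*4)))*8 = (-4 + (12 + 6*(5 - 20)))*8 = (-4 + (12 + 6*(-15)))*8 = (-4 + (12 - 90))*8 = (-4 - 78)*8 = -82*8 = -656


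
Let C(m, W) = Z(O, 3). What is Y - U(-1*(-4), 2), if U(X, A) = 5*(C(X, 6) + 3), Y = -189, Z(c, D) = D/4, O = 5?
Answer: -831/4 ≈ -207.75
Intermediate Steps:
Z(c, D) = D/4 (Z(c, D) = D*(¼) = D/4)
C(m, W) = ¾ (C(m, W) = (¼)*3 = ¾)
U(X, A) = 75/4 (U(X, A) = 5*(¾ + 3) = 5*(15/4) = 75/4)
Y - U(-1*(-4), 2) = -189 - 1*75/4 = -189 - 75/4 = -831/4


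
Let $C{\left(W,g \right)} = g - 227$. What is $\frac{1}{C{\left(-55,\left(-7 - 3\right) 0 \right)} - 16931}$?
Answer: $- \frac{1}{17158} \approx -5.8282 \cdot 10^{-5}$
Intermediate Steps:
$C{\left(W,g \right)} = -227 + g$
$\frac{1}{C{\left(-55,\left(-7 - 3\right) 0 \right)} - 16931} = \frac{1}{\left(-227 + \left(-7 - 3\right) 0\right) - 16931} = \frac{1}{\left(-227 - 0\right) - 16931} = \frac{1}{\left(-227 + 0\right) - 16931} = \frac{1}{-227 - 16931} = \frac{1}{-17158} = - \frac{1}{17158}$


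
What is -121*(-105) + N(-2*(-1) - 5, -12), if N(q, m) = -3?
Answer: 12702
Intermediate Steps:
-121*(-105) + N(-2*(-1) - 5, -12) = -121*(-105) - 3 = 12705 - 3 = 12702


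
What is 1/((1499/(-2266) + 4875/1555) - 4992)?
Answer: -704726/3516249031 ≈ -0.00020042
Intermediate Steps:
1/((1499/(-2266) + 4875/1555) - 4992) = 1/((1499*(-1/2266) + 4875*(1/1555)) - 4992) = 1/((-1499/2266 + 975/311) - 4992) = 1/(1743161/704726 - 4992) = 1/(-3516249031/704726) = -704726/3516249031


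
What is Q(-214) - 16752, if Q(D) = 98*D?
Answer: -37724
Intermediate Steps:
Q(-214) - 16752 = 98*(-214) - 16752 = -20972 - 16752 = -37724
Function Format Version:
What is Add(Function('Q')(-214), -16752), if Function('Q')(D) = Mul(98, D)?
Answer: -37724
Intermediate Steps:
Add(Function('Q')(-214), -16752) = Add(Mul(98, -214), -16752) = Add(-20972, -16752) = -37724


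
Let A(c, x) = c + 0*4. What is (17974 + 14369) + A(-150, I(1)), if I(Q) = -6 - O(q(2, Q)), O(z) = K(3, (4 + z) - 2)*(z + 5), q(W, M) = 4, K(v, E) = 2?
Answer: 32193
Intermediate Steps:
O(z) = 10 + 2*z (O(z) = 2*(z + 5) = 2*(5 + z) = 10 + 2*z)
I(Q) = -24 (I(Q) = -6 - (10 + 2*4) = -6 - (10 + 8) = -6 - 1*18 = -6 - 18 = -24)
A(c, x) = c (A(c, x) = c + 0 = c)
(17974 + 14369) + A(-150, I(1)) = (17974 + 14369) - 150 = 32343 - 150 = 32193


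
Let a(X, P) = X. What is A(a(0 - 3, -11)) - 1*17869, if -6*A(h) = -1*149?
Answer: -107065/6 ≈ -17844.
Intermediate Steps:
A(h) = 149/6 (A(h) = -(-1)*149/6 = -⅙*(-149) = 149/6)
A(a(0 - 3, -11)) - 1*17869 = 149/6 - 1*17869 = 149/6 - 17869 = -107065/6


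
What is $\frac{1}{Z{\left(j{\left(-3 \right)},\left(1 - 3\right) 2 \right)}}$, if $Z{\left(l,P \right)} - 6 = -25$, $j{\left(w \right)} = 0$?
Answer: $- \frac{1}{19} \approx -0.052632$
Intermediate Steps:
$Z{\left(l,P \right)} = -19$ ($Z{\left(l,P \right)} = 6 - 25 = -19$)
$\frac{1}{Z{\left(j{\left(-3 \right)},\left(1 - 3\right) 2 \right)}} = \frac{1}{-19} = - \frac{1}{19}$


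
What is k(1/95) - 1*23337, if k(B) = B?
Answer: -2217014/95 ≈ -23337.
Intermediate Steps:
k(1/95) - 1*23337 = 1/95 - 1*23337 = 1/95 - 23337 = -2217014/95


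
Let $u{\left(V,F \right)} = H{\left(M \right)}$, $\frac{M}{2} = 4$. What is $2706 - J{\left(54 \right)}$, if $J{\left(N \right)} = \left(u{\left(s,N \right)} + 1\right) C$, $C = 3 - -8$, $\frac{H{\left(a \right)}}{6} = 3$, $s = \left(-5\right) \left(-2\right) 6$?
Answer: $2497$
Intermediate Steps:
$M = 8$ ($M = 2 \cdot 4 = 8$)
$s = 60$ ($s = 10 \cdot 6 = 60$)
$H{\left(a \right)} = 18$ ($H{\left(a \right)} = 6 \cdot 3 = 18$)
$u{\left(V,F \right)} = 18$
$C = 11$ ($C = 3 + 8 = 11$)
$J{\left(N \right)} = 209$ ($J{\left(N \right)} = \left(18 + 1\right) 11 = 19 \cdot 11 = 209$)
$2706 - J{\left(54 \right)} = 2706 - 209 = 2497$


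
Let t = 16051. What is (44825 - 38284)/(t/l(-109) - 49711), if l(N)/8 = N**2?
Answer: -621708968/4724915077 ≈ -0.13158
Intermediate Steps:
l(N) = 8*N**2
(44825 - 38284)/(t/l(-109) - 49711) = (44825 - 38284)/(16051/((8*(-109)**2)) - 49711) = 6541/(16051/((8*11881)) - 49711) = 6541/(16051/95048 - 49711) = 6541/(-4724915077/95048) = 6541*(-95048/4724915077) = -621708968/4724915077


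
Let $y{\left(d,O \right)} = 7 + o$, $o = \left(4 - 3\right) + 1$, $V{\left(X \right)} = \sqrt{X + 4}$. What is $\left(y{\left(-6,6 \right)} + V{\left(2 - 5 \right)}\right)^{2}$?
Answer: $100$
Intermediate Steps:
$V{\left(X \right)} = \sqrt{4 + X}$
$o = 2$ ($o = 1 + 1 = 2$)
$y{\left(d,O \right)} = 9$ ($y{\left(d,O \right)} = 7 + 2 = 9$)
$\left(y{\left(-6,6 \right)} + V{\left(2 - 5 \right)}\right)^{2} = \left(9 + \sqrt{4 + \left(2 - 5\right)}\right)^{2} = \left(9 + \sqrt{4 - 3}\right)^{2} = \left(9 + \sqrt{1}\right)^{2} = \left(9 + 1\right)^{2} = 10^{2} = 100$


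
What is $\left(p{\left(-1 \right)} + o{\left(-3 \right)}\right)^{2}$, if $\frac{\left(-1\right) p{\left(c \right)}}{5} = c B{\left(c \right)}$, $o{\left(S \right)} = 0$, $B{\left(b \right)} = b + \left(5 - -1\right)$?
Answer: $625$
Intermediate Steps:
$B{\left(b \right)} = 6 + b$ ($B{\left(b \right)} = b + \left(5 + 1\right) = b + 6 = 6 + b$)
$p{\left(c \right)} = - 5 c \left(6 + c\right)$
$\left(p{\left(-1 \right)} + o{\left(-3 \right)}\right)^{2} = \left(\left(-5\right) \left(-1\right) \left(6 - 1\right) + 0\right)^{2} = \left(\left(-5\right) \left(-1\right) 5 + 0\right)^{2} = \left(25 + 0\right)^{2} = 25^{2} = 625$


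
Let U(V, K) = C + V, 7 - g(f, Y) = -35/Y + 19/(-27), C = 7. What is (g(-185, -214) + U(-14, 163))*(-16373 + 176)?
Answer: -16850279/1926 ≈ -8748.8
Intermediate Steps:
g(f, Y) = 208/27 + 35/Y (g(f, Y) = 7 - (-35/Y + 19/(-27)) = 7 - (-35/Y + 19*(-1/27)) = 7 - (-35/Y - 19/27) = 7 - (-19/27 - 35/Y) = 7 + (19/27 + 35/Y) = 208/27 + 35/Y)
U(V, K) = 7 + V
(g(-185, -214) + U(-14, 163))*(-16373 + 176) = ((208/27 + 35/(-214)) + (7 - 14))*(-16373 + 176) = ((208/27 + 35*(-1/214)) - 7)*(-16197) = ((208/27 - 35/214) - 7)*(-16197) = (43567/5778 - 7)*(-16197) = (3121/5778)*(-16197) = -16850279/1926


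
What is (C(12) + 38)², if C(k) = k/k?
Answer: 1521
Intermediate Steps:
C(k) = 1
(C(12) + 38)² = (1 + 38)² = 39² = 1521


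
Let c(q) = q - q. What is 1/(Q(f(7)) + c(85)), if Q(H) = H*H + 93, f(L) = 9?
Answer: 1/174 ≈ 0.0057471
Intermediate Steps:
Q(H) = 93 + H**2 (Q(H) = H**2 + 93 = 93 + H**2)
c(q) = 0
1/(Q(f(7)) + c(85)) = 1/((93 + 9**2) + 0) = 1/((93 + 81) + 0) = 1/(174 + 0) = 1/174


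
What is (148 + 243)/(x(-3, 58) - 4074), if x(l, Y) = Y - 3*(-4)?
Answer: -391/4004 ≈ -0.097652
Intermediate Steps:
x(l, Y) = 12 + Y (x(l, Y) = Y + 12 = 12 + Y)
(148 + 243)/(x(-3, 58) - 4074) = (148 + 243)/((12 + 58) - 4074) = 391/(70 - 4074) = 391/(-4004) = 391*(-1/4004) = -391/4004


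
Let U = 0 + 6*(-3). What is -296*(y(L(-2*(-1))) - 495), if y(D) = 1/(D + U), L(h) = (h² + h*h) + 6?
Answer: 146594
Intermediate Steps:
U = -18 (U = 0 - 18 = -18)
L(h) = 6 + 2*h² (L(h) = (h² + h²) + 6 = 2*h² + 6 = 6 + 2*h²)
y(D) = 1/(-18 + D) (y(D) = 1/(D - 18) = 1/(-18 + D))
-296*(y(L(-2*(-1))) - 495) = -296*(1/(-18 + (6 + 2*(-2*(-1))²)) - 495) = -296*(1/(-18 + (6 + 2*2²)) - 495) = -296*(1/(-18 + (6 + 2*4)) - 495) = -296*(1/(-18 + (6 + 8)) - 495) = -296*(1/(-18 + 14) - 495) = -296*(1/(-4) - 495) = -296*(-¼ - 495) = -296*(-1981/4) = 146594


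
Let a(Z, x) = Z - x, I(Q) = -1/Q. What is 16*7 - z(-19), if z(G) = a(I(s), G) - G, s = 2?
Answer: 149/2 ≈ 74.500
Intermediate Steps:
z(G) = -½ - 2*G (z(G) = (-1/2 - G) - G = (-1*½ - G) - G = (-½ - G) - G = -½ - 2*G)
16*7 - z(-19) = 16*7 - (-½ - 2*(-19)) = 112 - (-½ + 38) = 112 - 1*75/2 = 112 - 75/2 = 149/2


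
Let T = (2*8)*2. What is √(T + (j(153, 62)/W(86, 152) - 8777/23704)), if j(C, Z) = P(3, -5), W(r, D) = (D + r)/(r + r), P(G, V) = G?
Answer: 3*√7470041765466/1410388 ≈ 5.8136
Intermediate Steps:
W(r, D) = (D + r)/(2*r) (W(r, D) = (D + r)/((2*r)) = (D + r)*(1/(2*r)) = (D + r)/(2*r))
j(C, Z) = 3
T = 32 (T = 16*2 = 32)
√(T + (j(153, 62)/W(86, 152) - 8777/23704)) = √(32 + (3/(((½)*(152 + 86)/86)) - 8777/23704)) = √(32 + (3/(((½)*(1/86)*238)) - 8777*1/23704)) = √(32 + (3/(119/86) - 8777/23704)) = √(32 + (3*(86/119) - 8777/23704)) = √(32 + (258/119 - 8777/23704)) = √(32 + 5071169/2820776) = √(95336001/2820776) = 3*√7470041765466/1410388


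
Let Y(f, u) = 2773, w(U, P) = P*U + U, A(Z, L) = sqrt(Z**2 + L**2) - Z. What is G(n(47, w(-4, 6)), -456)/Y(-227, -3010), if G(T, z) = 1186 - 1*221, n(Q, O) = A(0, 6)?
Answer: 965/2773 ≈ 0.34800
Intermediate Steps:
A(Z, L) = sqrt(L**2 + Z**2) - Z
w(U, P) = U + P*U
n(Q, O) = 6 (n(Q, O) = sqrt(6**2 + 0**2) - 1*0 = sqrt(36 + 0) + 0 = sqrt(36) + 0 = 6 + 0 = 6)
G(T, z) = 965 (G(T, z) = 1186 - 221 = 965)
G(n(47, w(-4, 6)), -456)/Y(-227, -3010) = 965/2773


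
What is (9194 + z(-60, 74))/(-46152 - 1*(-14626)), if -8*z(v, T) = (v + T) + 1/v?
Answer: -4412281/15132480 ≈ -0.29158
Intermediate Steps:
z(v, T) = -T/8 - v/8 - 1/(8*v) (z(v, T) = -((v + T) + 1/v)/8 = -((T + v) + 1/v)/8 = -(T + v + 1/v)/8 = -T/8 - v/8 - 1/(8*v))
(9194 + z(-60, 74))/(-46152 - 1*(-14626)) = (9194 + (⅛)*(-1 - 1*(-60)*(74 - 60))/(-60))/(-46152 - 1*(-14626)) = (9194 + (⅛)*(-1/60)*(-1 - 1*(-60)*14))/(-46152 + 14626) = (9194 + (⅛)*(-1/60)*(-1 + 840))/(-31526) = (9194 + (⅛)*(-1/60)*839)*(-1/31526) = (9194 - 839/480)*(-1/31526) = (4412281/480)*(-1/31526) = -4412281/15132480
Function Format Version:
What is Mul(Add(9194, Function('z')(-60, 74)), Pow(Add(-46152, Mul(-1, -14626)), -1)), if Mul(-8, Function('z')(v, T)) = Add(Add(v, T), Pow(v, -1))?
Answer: Rational(-4412281, 15132480) ≈ -0.29158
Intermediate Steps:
Function('z')(v, T) = Add(Mul(Rational(-1, 8), T), Mul(Rational(-1, 8), v), Mul(Rational(-1, 8), Pow(v, -1))) (Function('z')(v, T) = Mul(Rational(-1, 8), Add(Add(v, T), Pow(v, -1))) = Mul(Rational(-1, 8), Add(Add(T, v), Pow(v, -1))) = Mul(Rational(-1, 8), Add(T, v, Pow(v, -1))) = Add(Mul(Rational(-1, 8), T), Mul(Rational(-1, 8), v), Mul(Rational(-1, 8), Pow(v, -1))))
Mul(Add(9194, Function('z')(-60, 74)), Pow(Add(-46152, Mul(-1, -14626)), -1)) = Mul(Add(9194, Mul(Rational(1, 8), Pow(-60, -1), Add(-1, Mul(-1, -60, Add(74, -60))))), Pow(Add(-46152, Mul(-1, -14626)), -1)) = Mul(Add(9194, Mul(Rational(1, 8), Rational(-1, 60), Add(-1, Mul(-1, -60, 14)))), Pow(Add(-46152, 14626), -1)) = Mul(Add(9194, Mul(Rational(1, 8), Rational(-1, 60), Add(-1, 840))), Pow(-31526, -1)) = Mul(Add(9194, Mul(Rational(1, 8), Rational(-1, 60), 839)), Rational(-1, 31526)) = Mul(Add(9194, Rational(-839, 480)), Rational(-1, 31526)) = Mul(Rational(4412281, 480), Rational(-1, 31526)) = Rational(-4412281, 15132480)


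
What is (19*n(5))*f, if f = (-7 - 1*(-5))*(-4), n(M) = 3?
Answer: 456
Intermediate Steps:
f = 8 (f = (-7 + 5)*(-4) = -2*(-4) = 8)
(19*n(5))*f = (19*3)*8 = 57*8 = 456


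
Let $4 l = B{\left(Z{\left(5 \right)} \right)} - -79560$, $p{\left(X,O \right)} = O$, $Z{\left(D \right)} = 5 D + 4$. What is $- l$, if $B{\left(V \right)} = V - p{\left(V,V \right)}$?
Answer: $-19890$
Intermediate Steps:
$Z{\left(D \right)} = 4 + 5 D$
$B{\left(V \right)} = 0$ ($B{\left(V \right)} = V - V = 0$)
$l = 19890$ ($l = \frac{0 - -79560}{4} = \frac{0 + 79560}{4} = \frac{1}{4} \cdot 79560 = 19890$)
$- l = \left(-1\right) 19890 = -19890$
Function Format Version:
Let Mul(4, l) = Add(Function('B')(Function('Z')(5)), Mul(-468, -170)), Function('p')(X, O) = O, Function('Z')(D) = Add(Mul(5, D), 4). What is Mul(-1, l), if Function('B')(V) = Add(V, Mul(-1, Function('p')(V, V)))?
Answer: -19890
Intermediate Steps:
Function('Z')(D) = Add(4, Mul(5, D))
Function('B')(V) = 0 (Function('B')(V) = Add(V, Mul(-1, V)) = 0)
l = 19890 (l = Mul(Rational(1, 4), Add(0, Mul(-468, -170))) = Mul(Rational(1, 4), Add(0, 79560)) = Mul(Rational(1, 4), 79560) = 19890)
Mul(-1, l) = Mul(-1, 19890) = -19890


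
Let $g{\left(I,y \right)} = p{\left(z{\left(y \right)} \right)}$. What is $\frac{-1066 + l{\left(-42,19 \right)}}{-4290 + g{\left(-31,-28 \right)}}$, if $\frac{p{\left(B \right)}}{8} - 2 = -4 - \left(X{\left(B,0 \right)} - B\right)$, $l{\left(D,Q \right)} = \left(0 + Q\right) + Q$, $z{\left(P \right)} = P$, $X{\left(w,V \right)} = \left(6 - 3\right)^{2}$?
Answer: $\frac{514}{2301} \approx 0.22338$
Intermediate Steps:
$X{\left(w,V \right)} = 9$ ($X{\left(w,V \right)} = 3^{2} = 9$)
$l{\left(D,Q \right)} = 2 Q$ ($l{\left(D,Q \right)} = Q + Q = 2 Q$)
$p{\left(B \right)} = -88 + 8 B$ ($p{\left(B \right)} = 16 + 8 \left(-4 - \left(9 - B\right)\right) = 16 + 8 \left(-4 + \left(-9 + B\right)\right) = 16 + 8 \left(-13 + B\right) = 16 + \left(-104 + 8 B\right) = -88 + 8 B$)
$g{\left(I,y \right)} = -88 + 8 y$
$\frac{-1066 + l{\left(-42,19 \right)}}{-4290 + g{\left(-31,-28 \right)}} = \frac{-1066 + 2 \cdot 19}{-4290 + \left(-88 + 8 \left(-28\right)\right)} = \frac{-1066 + 38}{-4290 - 312} = - \frac{1028}{-4290 - 312} = - \frac{1028}{-4602} = \left(-1028\right) \left(- \frac{1}{4602}\right) = \frac{514}{2301}$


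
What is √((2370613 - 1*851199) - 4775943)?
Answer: I*√3256529 ≈ 1804.6*I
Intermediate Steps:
√((2370613 - 1*851199) - 4775943) = √((2370613 - 851199) - 4775943) = √(1519414 - 4775943) = √(-3256529) = I*√3256529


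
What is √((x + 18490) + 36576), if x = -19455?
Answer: √35611 ≈ 188.71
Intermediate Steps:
√((x + 18490) + 36576) = √((-19455 + 18490) + 36576) = √(-965 + 36576) = √35611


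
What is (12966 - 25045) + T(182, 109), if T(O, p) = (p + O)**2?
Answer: 72602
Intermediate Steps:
T(O, p) = (O + p)**2
(12966 - 25045) + T(182, 109) = (12966 - 25045) + (182 + 109)**2 = -12079 + 291**2 = -12079 + 84681 = 72602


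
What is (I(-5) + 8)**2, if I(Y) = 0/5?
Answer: 64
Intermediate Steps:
I(Y) = 0 (I(Y) = 0*(1/5) = 0)
(I(-5) + 8)**2 = (0 + 8)**2 = 8**2 = 64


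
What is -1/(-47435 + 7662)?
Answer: 1/39773 ≈ 2.5143e-5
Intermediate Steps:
-1/(-47435 + 7662) = -1/(-39773) = -1*(-1/39773) = 1/39773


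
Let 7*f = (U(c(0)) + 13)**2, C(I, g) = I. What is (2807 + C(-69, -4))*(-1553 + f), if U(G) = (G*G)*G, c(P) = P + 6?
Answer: 113818660/7 ≈ 1.6260e+7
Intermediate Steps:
c(P) = 6 + P
U(G) = G**3 (U(G) = G**2*G = G**3)
f = 52441/7 (f = ((6 + 0)**3 + 13)**2/7 = (6**3 + 13)**2/7 = (216 + 13)**2/7 = (1/7)*229**2 = (1/7)*52441 = 52441/7 ≈ 7491.6)
(2807 + C(-69, -4))*(-1553 + f) = (2807 - 69)*(-1553 + 52441/7) = 2738*(41570/7) = 113818660/7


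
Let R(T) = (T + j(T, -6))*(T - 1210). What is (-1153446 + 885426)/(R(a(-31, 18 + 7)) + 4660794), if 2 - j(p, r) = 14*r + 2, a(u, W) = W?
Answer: -89340/1510543 ≈ -0.059144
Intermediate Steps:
j(p, r) = -14*r (j(p, r) = 2 - (14*r + 2) = 2 - (2 + 14*r) = 2 + (-2 - 14*r) = -14*r)
R(T) = (-1210 + T)*(84 + T) (R(T) = (T - 14*(-6))*(T - 1210) = (T + 84)*(-1210 + T) = (84 + T)*(-1210 + T) = (-1210 + T)*(84 + T))
(-1153446 + 885426)/(R(a(-31, 18 + 7)) + 4660794) = (-1153446 + 885426)/((-101640 + (18 + 7)² - 1126*(18 + 7)) + 4660794) = -268020/((-101640 + 25² - 1126*25) + 4660794) = -268020/((-101640 + 625 - 28150) + 4660794) = -268020/(-129165 + 4660794) = -268020/4531629 = -268020*1/4531629 = -89340/1510543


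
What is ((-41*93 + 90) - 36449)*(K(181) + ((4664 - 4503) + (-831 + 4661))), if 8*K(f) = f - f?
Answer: -160326452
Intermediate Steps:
K(f) = 0 (K(f) = (f - f)/8 = (1/8)*0 = 0)
((-41*93 + 90) - 36449)*(K(181) + ((4664 - 4503) + (-831 + 4661))) = ((-41*93 + 90) - 36449)*(0 + ((4664 - 4503) + (-831 + 4661))) = ((-3813 + 90) - 36449)*(0 + (161 + 3830)) = (-3723 - 36449)*(0 + 3991) = -40172*3991 = -160326452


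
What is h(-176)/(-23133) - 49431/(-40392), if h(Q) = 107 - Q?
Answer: 11434913/9438264 ≈ 1.2115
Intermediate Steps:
h(-176)/(-23133) - 49431/(-40392) = (107 - 1*(-176))/(-23133) - 49431/(-40392) = (107 + 176)*(-1/23133) - 49431*(-1/40392) = 283*(-1/23133) + 16477/13464 = -283/23133 + 16477/13464 = 11434913/9438264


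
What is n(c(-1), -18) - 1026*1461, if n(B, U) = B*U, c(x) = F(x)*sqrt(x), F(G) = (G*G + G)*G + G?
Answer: -1498986 + 18*I ≈ -1.499e+6 + 18.0*I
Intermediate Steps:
F(G) = G + G*(G + G**2) (F(G) = (G**2 + G)*G + G = (G + G**2)*G + G = G*(G + G**2) + G = G + G*(G + G**2))
c(x) = x**(3/2)*(1 + x + x**2) (c(x) = (x*(1 + x + x**2))*sqrt(x) = x**(3/2)*(1 + x + x**2))
n(c(-1), -18) - 1026*1461 = ((-1)**(3/2)*(1 - 1 + (-1)**2))*(-18) - 1026*1461 = ((-I)*(1 - 1 + 1))*(-18) - 1498986 = (-I*1)*(-18) - 1498986 = -I*(-18) - 1498986 = 18*I - 1498986 = -1498986 + 18*I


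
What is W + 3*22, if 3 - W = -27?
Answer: 96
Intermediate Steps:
W = 30 (W = 3 - 1*(-27) = 3 + 27 = 30)
W + 3*22 = 30 + 3*22 = 30 + 66 = 96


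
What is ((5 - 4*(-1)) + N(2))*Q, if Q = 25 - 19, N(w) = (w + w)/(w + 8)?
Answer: 282/5 ≈ 56.400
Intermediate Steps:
N(w) = 2*w/(8 + w) (N(w) = (2*w)/(8 + w) = 2*w/(8 + w))
Q = 6
((5 - 4*(-1)) + N(2))*Q = ((5 - 4*(-1)) + 2*2/(8 + 2))*6 = ((5 + 4) + 2*2/10)*6 = (9 + 2*2*(⅒))*6 = (9 + ⅖)*6 = (47/5)*6 = 282/5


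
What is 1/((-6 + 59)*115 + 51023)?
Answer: 1/57118 ≈ 1.7508e-5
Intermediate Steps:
1/((-6 + 59)*115 + 51023) = 1/(53*115 + 51023) = 1/(6095 + 51023) = 1/57118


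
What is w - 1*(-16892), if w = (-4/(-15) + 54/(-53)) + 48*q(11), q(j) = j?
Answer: 13848302/795 ≈ 17419.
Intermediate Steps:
w = 419162/795 (w = (-4/(-15) + 54/(-53)) + 48*11 = (-4*(-1/15) + 54*(-1/53)) + 528 = (4/15 - 54/53) + 528 = -598/795 + 528 = 419162/795 ≈ 527.25)
w - 1*(-16892) = 419162/795 - 1*(-16892) = 419162/795 + 16892 = 13848302/795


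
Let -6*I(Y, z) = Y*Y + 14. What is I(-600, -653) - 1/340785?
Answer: -20447895166/340785 ≈ -60002.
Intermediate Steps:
I(Y, z) = -7/3 - Y²/6 (I(Y, z) = -(Y*Y + 14)/6 = -(Y² + 14)/6 = -(14 + Y²)/6 = -7/3 - Y²/6)
I(-600, -653) - 1/340785 = (-7/3 - ⅙*(-600)²) - 1/340785 = (-7/3 - ⅙*360000) - 1*1/340785 = (-7/3 - 60000) - 1/340785 = -180007/3 - 1/340785 = -20447895166/340785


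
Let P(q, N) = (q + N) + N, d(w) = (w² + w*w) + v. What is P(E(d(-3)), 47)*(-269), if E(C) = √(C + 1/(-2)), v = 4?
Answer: -25286 - 269*√86/2 ≈ -26533.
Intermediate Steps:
d(w) = 4 + 2*w² (d(w) = (w² + w*w) + 4 = (w² + w²) + 4 = 2*w² + 4 = 4 + 2*w²)
E(C) = √(-½ + C) (E(C) = √(C - ½) = √(-½ + C))
P(q, N) = q + 2*N (P(q, N) = (N + q) + N = q + 2*N)
P(E(d(-3)), 47)*(-269) = (√(-2 + 4*(4 + 2*(-3)²))/2 + 2*47)*(-269) = (√(-2 + 4*(4 + 2*9))/2 + 94)*(-269) = (√(-2 + 4*(4 + 18))/2 + 94)*(-269) = (√(-2 + 4*22)/2 + 94)*(-269) = (√(-2 + 88)/2 + 94)*(-269) = (√86/2 + 94)*(-269) = (94 + √86/2)*(-269) = -25286 - 269*√86/2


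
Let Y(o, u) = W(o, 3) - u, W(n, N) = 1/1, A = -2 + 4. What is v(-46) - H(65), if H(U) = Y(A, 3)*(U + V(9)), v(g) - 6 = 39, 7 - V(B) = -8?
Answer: 205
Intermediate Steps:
V(B) = 15 (V(B) = 7 - 1*(-8) = 7 + 8 = 15)
v(g) = 45 (v(g) = 6 + 39 = 45)
A = 2
W(n, N) = 1
Y(o, u) = 1 - u
H(U) = -30 - 2*U (H(U) = (1 - 1*3)*(U + 15) = (1 - 3)*(15 + U) = -2*(15 + U) = -30 - 2*U)
v(-46) - H(65) = 45 - (-30 - 2*65) = 45 - (-30 - 130) = 45 - 1*(-160) = 45 + 160 = 205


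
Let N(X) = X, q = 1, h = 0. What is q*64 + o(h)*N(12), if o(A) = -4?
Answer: 16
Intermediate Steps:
q*64 + o(h)*N(12) = 1*64 - 4*12 = 64 - 48 = 16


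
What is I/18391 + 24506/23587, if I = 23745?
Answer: 1010763161/433788517 ≈ 2.3301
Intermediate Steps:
I/18391 + 24506/23587 = 23745/18391 + 24506/23587 = 1010763161/433788517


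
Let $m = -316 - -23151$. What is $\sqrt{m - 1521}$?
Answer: $\sqrt{21314} \approx 145.99$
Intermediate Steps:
$m = 22835$ ($m = -316 + 23151 = 22835$)
$\sqrt{m - 1521} = \sqrt{22835 - 1521} = \sqrt{21314}$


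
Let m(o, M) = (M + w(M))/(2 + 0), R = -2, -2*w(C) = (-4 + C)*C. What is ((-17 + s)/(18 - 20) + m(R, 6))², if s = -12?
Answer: 841/4 ≈ 210.25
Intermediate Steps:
w(C) = -C*(-4 + C)/2 (w(C) = -(-4 + C)*C/2 = -C*(-4 + C)/2)
m(o, M) = M/2 + M*(4 - M)/4 (m(o, M) = (M + M*(4 - M)/2)/(2 + 0) = (M + M*(4 - M)/2)/2 = (M + M*(4 - M)/2)*(½) = M/2 + M*(4 - M)/4)
((-17 + s)/(18 - 20) + m(R, 6))² = ((-17 - 12)/(18 - 20) + (¼)*6*(6 - 1*6))² = (-29/(-2) + (¼)*6*(6 - 6))² = (-29*(-½) + (¼)*6*0)² = (29/2 + 0)² = (29/2)² = 841/4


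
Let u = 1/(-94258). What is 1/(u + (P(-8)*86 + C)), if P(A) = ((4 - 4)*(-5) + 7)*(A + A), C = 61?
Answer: -94258/902143319 ≈ -0.00010448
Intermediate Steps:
P(A) = 14*A (P(A) = (0*(-5) + 7)*(2*A) = (0 + 7)*(2*A) = 7*(2*A) = 14*A)
u = -1/94258 ≈ -1.0609e-5
1/(u + (P(-8)*86 + C)) = 1/(-1/94258 + ((14*(-8))*86 + 61)) = 1/(-1/94258 + (-112*86 + 61)) = 1/(-1/94258 + (-9632 + 61)) = 1/(-1/94258 - 9571) = 1/(-902143319/94258) = -94258/902143319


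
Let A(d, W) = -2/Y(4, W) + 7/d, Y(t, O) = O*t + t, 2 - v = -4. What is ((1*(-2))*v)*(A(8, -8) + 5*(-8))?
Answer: 6561/14 ≈ 468.64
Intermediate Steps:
v = 6 (v = 2 - 1*(-4) = 2 + 4 = 6)
Y(t, O) = t + O*t
A(d, W) = -2/(4 + 4*W) + 7/d (A(d, W) = -2*1/(4*(1 + W)) + 7/d = -2/(4 + 4*W) + 7/d)
((1*(-2))*v)*(A(8, -8) + 5*(-8)) = ((1*(-2))*6)*((1/2)*(14 - 1*8 + 14*(-8))/(8*(1 - 8)) + 5*(-8)) = (-2*6)*((1/2)*(1/8)*(14 - 8 - 112)/(-7) - 40) = -12*((1/2)*(1/8)*(-1/7)*(-106) - 40) = -12*(53/56 - 40) = -12*(-2187/56) = 6561/14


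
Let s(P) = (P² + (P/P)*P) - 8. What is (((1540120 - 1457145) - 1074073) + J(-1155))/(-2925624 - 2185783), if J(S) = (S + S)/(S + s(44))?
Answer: 809729376/4176019519 ≈ 0.19390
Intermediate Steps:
s(P) = -8 + P + P² (s(P) = (P² + 1*P) - 8 = (P² + P) - 8 = (P + P²) - 8 = -8 + P + P²)
J(S) = 2*S/(1972 + S) (J(S) = (S + S)/(S + (-8 + 44 + 44²)) = (2*S)/(S + (-8 + 44 + 1936)) = (2*S)/(S + 1972) = (2*S)/(1972 + S) = 2*S/(1972 + S))
(((1540120 - 1457145) - 1074073) + J(-1155))/(-2925624 - 2185783) = (((1540120 - 1457145) - 1074073) + 2*(-1155)/(1972 - 1155))/(-2925624 - 2185783) = ((82975 - 1074073) + 2*(-1155)/817)/(-5111407) = (-991098 + 2*(-1155)*(1/817))*(-1/5111407) = (-991098 - 2310/817)*(-1/5111407) = -809729376/817*(-1/5111407) = 809729376/4176019519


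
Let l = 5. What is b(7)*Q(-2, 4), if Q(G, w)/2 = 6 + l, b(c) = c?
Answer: 154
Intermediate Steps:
Q(G, w) = 22 (Q(G, w) = 2*(6 + 5) = 2*11 = 22)
b(7)*Q(-2, 4) = 7*22 = 154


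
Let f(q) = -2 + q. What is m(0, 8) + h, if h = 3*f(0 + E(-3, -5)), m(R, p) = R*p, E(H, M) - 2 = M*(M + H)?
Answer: 120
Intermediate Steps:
E(H, M) = 2 + M*(H + M) (E(H, M) = 2 + M*(M + H) = 2 + M*(H + M))
h = 120 (h = 3*(-2 + (0 + (2 + (-5)**2 - 3*(-5)))) = 3*(-2 + (0 + (2 + 25 + 15))) = 3*(-2 + (0 + 42)) = 3*(-2 + 42) = 3*40 = 120)
m(0, 8) + h = 0*8 + 120 = 0 + 120 = 120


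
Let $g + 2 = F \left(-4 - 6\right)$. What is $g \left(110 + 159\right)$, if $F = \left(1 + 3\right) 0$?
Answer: $-538$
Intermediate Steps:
$F = 0$ ($F = 4 \cdot 0 = 0$)
$g = -2$ ($g = -2 + 0 \left(-4 - 6\right) = -2 + 0 \left(-10\right) = -2 + 0 = -2$)
$g \left(110 + 159\right) = - 2 \left(110 + 159\right) = \left(-2\right) 269 = -538$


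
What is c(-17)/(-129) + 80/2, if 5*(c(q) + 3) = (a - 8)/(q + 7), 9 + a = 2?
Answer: 17209/430 ≈ 40.021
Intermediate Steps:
a = -7 (a = -9 + 2 = -7)
c(q) = -3 - 3/(7 + q) (c(q) = -3 + ((-7 - 8)/(q + 7))/5 = -3 + (-15/(7 + q))/5 = -3 - 3/(7 + q))
c(-17)/(-129) + 80/2 = (3*(-8 - 1*(-17))/(7 - 17))/(-129) + 80/2 = (3*(-8 + 17)/(-10))*(-1/129) + 80*(½) = (3*(-⅒)*9)*(-1/129) + 40 = -27/10*(-1/129) + 40 = 9/430 + 40 = 17209/430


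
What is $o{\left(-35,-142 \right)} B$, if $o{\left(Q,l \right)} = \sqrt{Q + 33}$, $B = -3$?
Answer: $- 3 i \sqrt{2} \approx - 4.2426 i$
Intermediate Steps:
$o{\left(Q,l \right)} = \sqrt{33 + Q}$
$o{\left(-35,-142 \right)} B = \sqrt{33 - 35} \left(-3\right) = \sqrt{-2} \left(-3\right) = i \sqrt{2} \left(-3\right) = - 3 i \sqrt{2}$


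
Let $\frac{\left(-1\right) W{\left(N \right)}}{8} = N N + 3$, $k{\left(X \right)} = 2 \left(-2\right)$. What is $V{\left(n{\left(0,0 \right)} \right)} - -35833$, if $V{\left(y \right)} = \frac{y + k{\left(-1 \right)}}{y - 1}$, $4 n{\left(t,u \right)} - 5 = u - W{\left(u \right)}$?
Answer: $\frac{895838}{25} \approx 35834.0$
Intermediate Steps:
$k{\left(X \right)} = -4$
$W{\left(N \right)} = -24 - 8 N^{2}$ ($W{\left(N \right)} = - 8 \left(N N + 3\right) = - 8 \left(N^{2} + 3\right) = - 8 \left(3 + N^{2}\right) = -24 - 8 N^{2}$)
$n{\left(t,u \right)} = \frac{29}{4} + 2 u^{2} + \frac{u}{4}$ ($n{\left(t,u \right)} = \frac{5}{4} + \frac{u - \left(-24 - 8 u^{2}\right)}{4} = \frac{5}{4} + \frac{u + \left(24 + 8 u^{2}\right)}{4} = \frac{5}{4} + \frac{24 + u + 8 u^{2}}{4} = \frac{5}{4} + \left(6 + 2 u^{2} + \frac{u}{4}\right) = \frac{29}{4} + 2 u^{2} + \frac{u}{4}$)
$V{\left(y \right)} = \frac{-4 + y}{-1 + y}$ ($V{\left(y \right)} = \frac{y - 4}{y - 1} = \frac{-4 + y}{-1 + y}$)
$V{\left(n{\left(0,0 \right)} \right)} - -35833 = \frac{-4 + \left(\frac{29}{4} + 2 \cdot 0^{2} + \frac{1}{4} \cdot 0\right)}{-1 + \left(\frac{29}{4} + 2 \cdot 0^{2} + \frac{1}{4} \cdot 0\right)} - -35833 = \frac{-4 + \left(\frac{29}{4} + 2 \cdot 0 + 0\right)}{-1 + \left(\frac{29}{4} + 2 \cdot 0 + 0\right)} + 35833 = \frac{-4 + \left(\frac{29}{4} + 0 + 0\right)}{-1 + \left(\frac{29}{4} + 0 + 0\right)} + 35833 = \frac{-4 + \frac{29}{4}}{-1 + \frac{29}{4}} + 35833 = \frac{1}{\frac{25}{4}} \cdot \frac{13}{4} + 35833 = \frac{4}{25} \cdot \frac{13}{4} + 35833 = \frac{13}{25} + 35833 = \frac{895838}{25}$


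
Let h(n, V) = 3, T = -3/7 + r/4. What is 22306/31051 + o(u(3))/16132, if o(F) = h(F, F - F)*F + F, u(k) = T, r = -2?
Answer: 1259037709/1753201562 ≈ 0.71814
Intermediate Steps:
T = -13/14 (T = -3/7 - 2/4 = -3*1/7 - 2*1/4 = -3/7 - 1/2 = -13/14 ≈ -0.92857)
u(k) = -13/14
o(F) = 4*F (o(F) = 3*F + F = 4*F)
22306/31051 + o(u(3))/16132 = 22306/31051 + (4*(-13/14))/16132 = 22306*(1/31051) - 26/7*1/16132 = 22306/31051 - 13/56462 = 1259037709/1753201562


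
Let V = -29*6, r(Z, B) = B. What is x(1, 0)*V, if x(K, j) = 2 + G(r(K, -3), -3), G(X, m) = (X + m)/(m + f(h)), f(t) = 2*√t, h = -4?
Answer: -11832/25 - 4176*I/25 ≈ -473.28 - 167.04*I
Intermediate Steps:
G(X, m) = (X + m)/(m + 4*I) (G(X, m) = (X + m)/(m + 2*√(-4)) = (X + m)/(m + 2*(2*I)) = (X + m)/(m + 4*I))
x(K, j) = 2 - 6*(-3 - 4*I)/25 (x(K, j) = 2 + (-3 - 3)/(-3 + 4*I) = 2 + ((-3 - 4*I)/25)*(-6) = 2 - 6*(-3 - 4*I)/25)
V = -174
x(1, 0)*V = (68/25 + 24*I/25)*(-174) = -11832/25 - 4176*I/25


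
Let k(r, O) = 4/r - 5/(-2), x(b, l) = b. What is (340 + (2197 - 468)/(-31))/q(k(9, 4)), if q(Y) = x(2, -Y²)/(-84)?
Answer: -370062/31 ≈ -11937.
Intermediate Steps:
k(r, O) = 5/2 + 4/r (k(r, O) = 4/r - 5*(-½) = 4/r + 5/2 = 5/2 + 4/r)
q(Y) = -1/42 (q(Y) = 2/(-84) = 2*(-1/84) = -1/42)
(340 + (2197 - 468)/(-31))/q(k(9, 4)) = (340 + (2197 - 468)/(-31))/(-1/42) = (340 + 1729*(-1/31))*(-42) = (340 - 1729/31)*(-42) = (8811/31)*(-42) = -370062/31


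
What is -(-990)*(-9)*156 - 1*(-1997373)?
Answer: 607413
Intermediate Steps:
-(-990)*(-9)*156 - 1*(-1997373) = -90*99*156 + 1997373 = -8910*156 + 1997373 = -1389960 + 1997373 = 607413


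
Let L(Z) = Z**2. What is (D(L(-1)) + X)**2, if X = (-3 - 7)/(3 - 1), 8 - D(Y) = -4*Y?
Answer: 49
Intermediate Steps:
D(Y) = 8 + 4*Y (D(Y) = 8 - (-4)*Y = 8 + 4*Y)
X = -5 (X = -10/2 = -10*1/2 = -5)
(D(L(-1)) + X)**2 = ((8 + 4*(-1)**2) - 5)**2 = ((8 + 4*1) - 5)**2 = ((8 + 4) - 5)**2 = (12 - 5)**2 = 7**2 = 49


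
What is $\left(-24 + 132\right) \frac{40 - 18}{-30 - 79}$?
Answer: $- \frac{2376}{109} \approx -21.798$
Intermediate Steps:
$\left(-24 + 132\right) \frac{40 - 18}{-30 - 79} = 108 \frac{22}{-109} = 108 \cdot 22 \left(- \frac{1}{109}\right) = 108 \left(- \frac{22}{109}\right) = - \frac{2376}{109}$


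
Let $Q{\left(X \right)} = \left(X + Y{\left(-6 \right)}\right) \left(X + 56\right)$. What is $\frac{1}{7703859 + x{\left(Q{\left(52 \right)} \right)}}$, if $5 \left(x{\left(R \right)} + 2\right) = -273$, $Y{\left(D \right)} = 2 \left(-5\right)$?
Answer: $\frac{5}{38519012} \approx 1.2981 \cdot 10^{-7}$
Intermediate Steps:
$Y{\left(D \right)} = -10$
$Q{\left(X \right)} = \left(-10 + X\right) \left(56 + X\right)$ ($Q{\left(X \right)} = \left(X - 10\right) \left(X + 56\right) = \left(-10 + X\right) \left(56 + X\right)$)
$x{\left(R \right)} = - \frac{283}{5}$ ($x{\left(R \right)} = -2 + \frac{1}{5} \left(-273\right) = -2 - \frac{273}{5} = - \frac{283}{5}$)
$\frac{1}{7703859 + x{\left(Q{\left(52 \right)} \right)}} = \frac{1}{7703859 - \frac{283}{5}} = \frac{1}{\frac{38519012}{5}} = \frac{5}{38519012}$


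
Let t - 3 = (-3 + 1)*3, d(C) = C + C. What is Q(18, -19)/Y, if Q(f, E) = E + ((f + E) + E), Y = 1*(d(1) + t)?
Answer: 39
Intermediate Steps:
d(C) = 2*C
t = -3 (t = 3 + (-3 + 1)*3 = 3 - 2*3 = 3 - 6 = -3)
Y = -1 (Y = 1*(2*1 - 3) = 1*(2 - 3) = 1*(-1) = -1)
Q(f, E) = f + 3*E (Q(f, E) = E + ((E + f) + E) = E + (f + 2*E) = f + 3*E)
Q(18, -19)/Y = (18 + 3*(-19))/(-1) = (18 - 57)*(-1) = -39*(-1) = 39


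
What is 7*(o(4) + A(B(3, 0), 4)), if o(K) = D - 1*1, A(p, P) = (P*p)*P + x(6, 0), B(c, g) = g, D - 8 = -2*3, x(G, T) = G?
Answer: 49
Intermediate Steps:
D = 2 (D = 8 - 2*3 = 8 - 6 = 2)
A(p, P) = 6 + p*P**2 (A(p, P) = (P*p)*P + 6 = p*P**2 + 6 = 6 + p*P**2)
o(K) = 1 (o(K) = 2 - 1*1 = 2 - 1 = 1)
7*(o(4) + A(B(3, 0), 4)) = 7*(1 + (6 + 0*4**2)) = 7*(1 + (6 + 0*16)) = 7*(1 + (6 + 0)) = 7*(1 + 6) = 7*7 = 49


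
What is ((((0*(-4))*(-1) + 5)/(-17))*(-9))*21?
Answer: 945/17 ≈ 55.588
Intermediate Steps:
((((0*(-4))*(-1) + 5)/(-17))*(-9))*21 = (((0*(-1) + 5)*(-1/17))*(-9))*21 = (((0 + 5)*(-1/17))*(-9))*21 = ((5*(-1/17))*(-9))*21 = -5/17*(-9)*21 = (45/17)*21 = 945/17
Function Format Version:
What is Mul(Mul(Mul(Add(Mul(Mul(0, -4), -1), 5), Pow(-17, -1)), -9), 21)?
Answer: Rational(945, 17) ≈ 55.588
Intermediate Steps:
Mul(Mul(Mul(Add(Mul(Mul(0, -4), -1), 5), Pow(-17, -1)), -9), 21) = Mul(Mul(Mul(Add(Mul(0, -1), 5), Rational(-1, 17)), -9), 21) = Mul(Mul(Mul(Add(0, 5), Rational(-1, 17)), -9), 21) = Mul(Mul(Mul(5, Rational(-1, 17)), -9), 21) = Mul(Mul(Rational(-5, 17), -9), 21) = Mul(Rational(45, 17), 21) = Rational(945, 17)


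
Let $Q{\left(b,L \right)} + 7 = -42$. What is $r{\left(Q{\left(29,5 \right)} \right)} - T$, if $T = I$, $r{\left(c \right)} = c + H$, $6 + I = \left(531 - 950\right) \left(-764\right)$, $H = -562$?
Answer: $-320721$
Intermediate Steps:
$Q{\left(b,L \right)} = -49$ ($Q{\left(b,L \right)} = -7 - 42 = -49$)
$I = 320110$ ($I = -6 + \left(531 - 950\right) \left(-764\right) = -6 - -320116 = -6 + 320116 = 320110$)
$r{\left(c \right)} = -562 + c$ ($r{\left(c \right)} = c - 562 = -562 + c$)
$T = 320110$
$r{\left(Q{\left(29,5 \right)} \right)} - T = \left(-562 - 49\right) - 320110 = -611 - 320110 = -320721$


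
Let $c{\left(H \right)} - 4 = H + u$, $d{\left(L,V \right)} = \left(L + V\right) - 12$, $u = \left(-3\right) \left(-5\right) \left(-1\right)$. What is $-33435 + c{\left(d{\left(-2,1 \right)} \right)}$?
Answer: $-33459$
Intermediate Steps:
$u = -15$ ($u = 15 \left(-1\right) = -15$)
$d{\left(L,V \right)} = -12 + L + V$
$c{\left(H \right)} = -11 + H$ ($c{\left(H \right)} = 4 + \left(H - 15\right) = 4 + \left(-15 + H\right) = -11 + H$)
$-33435 + c{\left(d{\left(-2,1 \right)} \right)} = -33435 - 24 = -33459$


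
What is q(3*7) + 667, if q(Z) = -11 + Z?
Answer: 677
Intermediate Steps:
q(3*7) + 667 = (-11 + 3*7) + 667 = (-11 + 21) + 667 = 10 + 667 = 677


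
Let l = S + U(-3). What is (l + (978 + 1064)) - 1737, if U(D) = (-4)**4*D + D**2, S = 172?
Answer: -282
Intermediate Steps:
U(D) = D**2 + 256*D (U(D) = 256*D + D**2 = D**2 + 256*D)
l = -587 (l = 172 - 3*(256 - 3) = 172 - 3*253 = 172 - 759 = -587)
(l + (978 + 1064)) - 1737 = (-587 + (978 + 1064)) - 1737 = (-587 + 2042) - 1737 = 1455 - 1737 = -282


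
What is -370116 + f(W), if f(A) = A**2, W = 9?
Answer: -370035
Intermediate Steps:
-370116 + f(W) = -370116 + 9**2 = -370116 + 81 = -370035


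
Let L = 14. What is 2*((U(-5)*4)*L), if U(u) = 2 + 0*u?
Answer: 224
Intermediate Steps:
U(u) = 2 (U(u) = 2 + 0 = 2)
2*((U(-5)*4)*L) = 2*((2*4)*14) = 2*(8*14) = 2*112 = 224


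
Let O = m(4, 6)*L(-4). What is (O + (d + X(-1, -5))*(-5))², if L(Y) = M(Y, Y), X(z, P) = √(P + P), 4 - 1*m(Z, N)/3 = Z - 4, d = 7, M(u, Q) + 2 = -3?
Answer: 8775 + 950*I*√10 ≈ 8775.0 + 3004.2*I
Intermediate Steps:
M(u, Q) = -5 (M(u, Q) = -2 - 3 = -5)
m(Z, N) = 24 - 3*Z (m(Z, N) = 12 - 3*(Z - 4) = 12 - 3*(-4 + Z) = 12 + (12 - 3*Z) = 24 - 3*Z)
X(z, P) = √2*√P (X(z, P) = √(2*P) = √2*√P)
L(Y) = -5
O = -60 (O = (24 - 3*4)*(-5) = (24 - 12)*(-5) = 12*(-5) = -60)
(O + (d + X(-1, -5))*(-5))² = (-60 + (7 + √2*√(-5))*(-5))² = (-60 + (7 + √2*(I*√5))*(-5))² = (-60 + (7 + I*√10)*(-5))² = (-60 + (-35 - 5*I*√10))² = (-95 - 5*I*√10)²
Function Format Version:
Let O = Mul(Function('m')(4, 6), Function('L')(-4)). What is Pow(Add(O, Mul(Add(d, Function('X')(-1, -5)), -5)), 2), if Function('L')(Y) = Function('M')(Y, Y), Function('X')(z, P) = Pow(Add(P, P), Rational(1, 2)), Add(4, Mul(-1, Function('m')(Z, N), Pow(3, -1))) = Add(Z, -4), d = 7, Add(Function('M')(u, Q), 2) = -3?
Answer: Add(8775, Mul(950, I, Pow(10, Rational(1, 2)))) ≈ Add(8775.0, Mul(3004.2, I))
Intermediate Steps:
Function('M')(u, Q) = -5 (Function('M')(u, Q) = Add(-2, -3) = -5)
Function('m')(Z, N) = Add(24, Mul(-3, Z)) (Function('m')(Z, N) = Add(12, Mul(-3, Add(Z, -4))) = Add(12, Mul(-3, Add(-4, Z))) = Add(12, Add(12, Mul(-3, Z))) = Add(24, Mul(-3, Z)))
Function('X')(z, P) = Mul(Pow(2, Rational(1, 2)), Pow(P, Rational(1, 2))) (Function('X')(z, P) = Pow(Mul(2, P), Rational(1, 2)) = Mul(Pow(2, Rational(1, 2)), Pow(P, Rational(1, 2))))
Function('L')(Y) = -5
O = -60 (O = Mul(Add(24, Mul(-3, 4)), -5) = Mul(Add(24, -12), -5) = Mul(12, -5) = -60)
Pow(Add(O, Mul(Add(d, Function('X')(-1, -5)), -5)), 2) = Pow(Add(-60, Mul(Add(7, Mul(Pow(2, Rational(1, 2)), Pow(-5, Rational(1, 2)))), -5)), 2) = Pow(Add(-60, Mul(Add(7, Mul(Pow(2, Rational(1, 2)), Mul(I, Pow(5, Rational(1, 2))))), -5)), 2) = Pow(Add(-60, Mul(Add(7, Mul(I, Pow(10, Rational(1, 2)))), -5)), 2) = Pow(Add(-60, Add(-35, Mul(-5, I, Pow(10, Rational(1, 2))))), 2) = Pow(Add(-95, Mul(-5, I, Pow(10, Rational(1, 2)))), 2)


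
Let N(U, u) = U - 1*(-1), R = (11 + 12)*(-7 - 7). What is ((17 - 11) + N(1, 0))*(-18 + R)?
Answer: -2720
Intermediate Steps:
R = -322 (R = 23*(-14) = -322)
N(U, u) = 1 + U (N(U, u) = U + 1 = 1 + U)
((17 - 11) + N(1, 0))*(-18 + R) = ((17 - 11) + (1 + 1))*(-18 - 322) = (6 + 2)*(-340) = 8*(-340) = -2720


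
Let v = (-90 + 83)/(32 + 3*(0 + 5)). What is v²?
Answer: 49/2209 ≈ 0.022182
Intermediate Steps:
v = -7/47 (v = -7/(32 + 3*5) = -7/(32 + 15) = -7/47 ≈ -0.14894)
v² = (-7/47)² = 49/2209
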